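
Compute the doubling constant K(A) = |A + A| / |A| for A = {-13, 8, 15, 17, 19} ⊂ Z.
K = |A + A| / |A| = 14/5

Enumerate A + A = {a + b : a, b ∈ A}. With |A| = 5, there are |A|^2 = 25 ordered sum pairs; collecting distinct values, A + A = {-26, -5, 2, 4, 6, 16, 23, 25, 27, 30, 32, 34, 36, 38}, so |A + A| = 14. Thus K = 14/5. For comparison, the minimum possible |A + A| over all 5-element sets is 2·5 − 1 = 9 (so min K = 9/5), attained only by arithmetic progressions.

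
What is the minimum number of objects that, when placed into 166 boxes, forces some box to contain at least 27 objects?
n = (27 − 1)·166 + 1 = 4317

By the generalised pigeonhole principle, to guarantee some box contains ≥ r objects we need more than (r − 1) · k objects total. Threshold: n = (r − 1) · k + 1. With r = 27 and k = 166: n = 26 · 166 + 1 = 4316 + 1 = 4317. For n = 4316 = 26 · 166, we can put exactly 26 objects in every box, avoiding 27 in any single one — so 4317 is tight.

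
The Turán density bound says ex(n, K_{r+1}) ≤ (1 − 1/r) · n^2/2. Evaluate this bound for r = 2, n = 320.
Turán density bound = (1/2) · 320^2/2 = 25600

Turán's theorem: ex(n, K_{r+1}) is achieved by the complete r-partite Turán graph T(n, r) with parts as balanced as possible, and is at most (1 − 1/r) · n^2/2. For r = 2, n = 320: the density bound is (1/2) · 102400/2 = 25600. Since 2 ∣ 320, the Turán graph T(320, 2) has parts of equal size 160, and its edge count e(T(320, 2)) = 25600 attains the density bound exactly.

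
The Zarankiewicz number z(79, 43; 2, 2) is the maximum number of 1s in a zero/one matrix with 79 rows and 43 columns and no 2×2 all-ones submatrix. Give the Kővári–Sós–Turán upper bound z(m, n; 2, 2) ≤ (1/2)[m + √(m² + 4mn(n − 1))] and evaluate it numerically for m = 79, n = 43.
z(79, 43; 2, 2) ≤ (1/2)[79 + √(79² + 4·79·43·42)] = (1/2)[79 + √576937] = 419.2818

Kővári–Sós–Turán: let r_1, ..., r_79 be the row sums and z = Σ r_i the total number of 1s. Each pair of columns can share at most one row with both entries 1 (else a 2×2 all-ones block appears), so Σ_i C(r_i, 2) ≤ C(43, 2) = 903. By convexity Σ_i C(r_i, 2) ≥ 79·C(z/79, 2) = z(z − 79)/(2·79), giving z² − 79z − 79·43·42 ≤ 0 and hence z ≤ (1/2)[79 + √(6241 + 4·142674)] = (1/2)[79 + √576937] ≈ (1/2)(79 + 759.5637) = 419.2818.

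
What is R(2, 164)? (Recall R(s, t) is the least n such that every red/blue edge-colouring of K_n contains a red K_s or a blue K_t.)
R(2, 164) = 164

R(2, k) = k for all k ≥ 2: in a 2-colouring of K_k, either some edge is red (a red K_2) or all edges are blue (a blue K_k). And K_{163} coloured all-blue has no blue K_164, so R(2, 164) > 163. Hence R(2, 164) = 164.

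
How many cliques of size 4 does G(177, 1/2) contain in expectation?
E[# K_4] = C(177, 4) · (1/2)^C(4, 2) = 39524100 / 2^6 = 9881025/16 = 617564.0625

For each 4-subset S of vertices (there are C(177, 4) = 39524100 such S), let X_S = 1 if S induces a K_4 (all C(4, 2) = 6 edges present). Then P(X_S = 1) = (1/2)^6 = 1/64. By linearity of expectation, E[# K_4] = C(177, 4) · (1/2)^6 = 39524100 / 64 = 9881025/16 = 617564.0625.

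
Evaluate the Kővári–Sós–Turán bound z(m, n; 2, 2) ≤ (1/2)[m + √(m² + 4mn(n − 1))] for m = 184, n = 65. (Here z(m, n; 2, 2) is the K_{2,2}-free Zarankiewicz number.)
z(184, 65; 2, 2) ≤ (1/2)[184 + √(184² + 4·184·65·64)] = (1/2)[184 + √3095616] = 971.7181

Kővári–Sós–Turán: let r_1, ..., r_184 be the row sums and z = Σ r_i the total number of 1s. Each pair of columns can share at most one row with both entries 1 (else a 2×2 all-ones block appears), so Σ_i C(r_i, 2) ≤ C(65, 2) = 2080. By convexity Σ_i C(r_i, 2) ≥ 184·C(z/184, 2) = z(z − 184)/(2·184), giving z² − 184z − 184·65·64 ≤ 0 and hence z ≤ (1/2)[184 + √(33856 + 4·765440)] = (1/2)[184 + √3095616] ≈ (1/2)(184 + 1759.4363) = 971.7181.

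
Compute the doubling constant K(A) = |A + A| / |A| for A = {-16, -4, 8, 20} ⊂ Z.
K = |A + A| / |A| = 7/4

Enumerate A + A = {a + b : a, b ∈ A}. With |A| = 4, there are |A|^2 = 16 ordered sum pairs; collecting distinct values, A + A = {-32, -20, -8, 4, 16, 28, 40}, so |A + A| = 7. Thus K = 7/4. Here |A + A| = 2|A| − 1 = 7, the minimum possible — so K = 7/4 is minimal, which holds iff A is an arithmetic progression.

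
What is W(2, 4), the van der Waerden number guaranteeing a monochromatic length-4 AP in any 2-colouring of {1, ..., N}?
W(2, 4) = 35

W(2, 4) = 35. The lower bound W(2, 4) > 34 comes from an explicit good 2-colouring of [1, 34]; the upper bound W(2, 4) ≤ 35 was verified by exhaustive search over 2-colourings of [1, 35].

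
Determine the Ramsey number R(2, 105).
R(2, 105) = 105

R(2, k) = k for all k ≥ 2: in a 2-colouring of K_k, either some edge is red (a red K_2) or all edges are blue (a blue K_k). And K_{104} coloured all-blue has no blue K_105, so R(2, 105) > 104. Hence R(2, 105) = 105.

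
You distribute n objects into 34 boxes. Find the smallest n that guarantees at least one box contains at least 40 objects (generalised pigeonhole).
n = (40 − 1)·34 + 1 = 1327

By the generalised pigeonhole principle, to guarantee some box contains ≥ r objects we need more than (r − 1) · k objects total. Threshold: n = (r − 1) · k + 1. With r = 40 and k = 34: n = 39 · 34 + 1 = 1326 + 1 = 1327. For n = 1326 = 39 · 34, we can put exactly 39 objects in every box, avoiding 40 in any single one — so 1327 is tight.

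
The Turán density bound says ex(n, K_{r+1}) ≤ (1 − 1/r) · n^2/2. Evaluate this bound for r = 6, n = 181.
Turán density bound = (5/6) · 181^2/2 = 163805/12 ≈ 13650.4167

Turán's theorem: ex(n, K_{r+1}) is achieved by the complete r-partite Turán graph T(n, r) with parts as balanced as possible, and is at most (1 − 1/r) · n^2/2. For r = 6, n = 181: the density bound is (5/6) · 32761/2 = 163805/12 ≈ 13650.4167. The integer-valued extremum is e(T(181, 6)) = 13650, which is strictly less than the density bound 163805/12 since 6 ∤ 181 (the parts of T(181, 6) cannot all be equal).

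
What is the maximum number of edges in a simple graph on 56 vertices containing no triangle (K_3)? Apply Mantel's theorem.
ex(56, K_3) = ⌊56^2/4⌋ = 784

Mantel (1907): a triangle-free graph on n vertices has at most ⌊n^2/4⌋ edges, with equality for the complete bipartite graph K_{⌊n/2⌋, ⌈n/2⌉}. For n = 56: ⌊56^2/4⌋ = ⌊3136/4⌋ = 784. The extremal graph is K_{28, 28}, which has 28·28 = 784 edges.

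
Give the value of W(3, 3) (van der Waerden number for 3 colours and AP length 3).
W(3, 3) = 27

W(3, 3) = 27. The lower bound W(3, 3) > 26 comes from an explicit good 3-colouring of [1, 26]; the upper bound W(3, 3) ≤ 27 was verified by exhaustive search over 3-colourings of [1, 27].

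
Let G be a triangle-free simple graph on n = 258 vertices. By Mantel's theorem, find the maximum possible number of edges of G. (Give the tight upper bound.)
ex(258, K_3) = ⌊258^2/4⌋ = 16641

Mantel (1907): a triangle-free graph on n vertices has at most ⌊n^2/4⌋ edges, with equality for the complete bipartite graph K_{⌊n/2⌋, ⌈n/2⌉}. For n = 258: ⌊258^2/4⌋ = ⌊66564/4⌋ = 16641. The extremal graph is K_{129, 129}, which has 129·129 = 16641 edges.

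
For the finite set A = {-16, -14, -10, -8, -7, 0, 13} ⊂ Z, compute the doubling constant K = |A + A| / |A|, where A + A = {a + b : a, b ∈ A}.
K = |A + A| / |A| = 25/7

Enumerate A + A = {a + b : a, b ∈ A}. With |A| = 7, there are |A|^2 = 49 ordered sum pairs; collecting distinct values, A + A = {-32, -30, -28, -26, -24, -23, -22, -21, -20, -18, -17, -16, -15, -14, -10, -8, -7, -3, -1, 0, 3, 5, 6, 13, 26}, so |A + A| = 25. Thus K = 25/7. For comparison, the minimum possible |A + A| over all 7-element sets is 2·7 − 1 = 13 (so min K = 13/7), attained only by arithmetic progressions.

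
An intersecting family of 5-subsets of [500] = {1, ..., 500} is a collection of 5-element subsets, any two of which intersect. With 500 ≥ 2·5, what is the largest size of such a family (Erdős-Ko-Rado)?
max |F| = C(499, 4) = 2552446876

Erdős-Ko-Rado (1961): when n ≥ 2k, max |F| = C(n−1, k−1). The bound is attained by the star {A : i ∈ A} for any fixed i ∈ [n]. Here C(500−1, 5−1) = C(499, 4) = 2552446876.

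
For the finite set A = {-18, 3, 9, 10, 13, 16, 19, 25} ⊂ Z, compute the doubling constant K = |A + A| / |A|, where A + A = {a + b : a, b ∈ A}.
K = |A + A| / |A| = 28/8 = 7/2

Enumerate A + A = {a + b : a, b ∈ A}. With |A| = 8, there are |A|^2 = 64 ordered sum pairs; collecting distinct values, A + A = {-36, -15, -9, -8, -5, -2, 1, 6, 7, 12, 13, 16, 18, 19, 20, 22, 23, 25, 26, 28, 29, 32, 34, 35, 38, 41, 44, 50}, so |A + A| = 28. Thus K = 28/8 = 7/2. For comparison, the minimum possible |A + A| over all 8-element sets is 2·8 − 1 = 15 (so min K = 15/8), attained only by arithmetic progressions.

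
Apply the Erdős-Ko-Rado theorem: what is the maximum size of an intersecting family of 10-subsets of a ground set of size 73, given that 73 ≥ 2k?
max |F| = C(72, 9) = 85113005120

The Erdős-Ko-Rado theorem states: for n ≥ 2k, an intersecting family of k-subsets of an n-element set has size at most C(n − 1, k − 1), with equality for 'star' families {A ⊆ [n] : |A| = k, i ∈ A} (fix an element i). For n = 73, k = 10: C(72, 9) = 85113005120.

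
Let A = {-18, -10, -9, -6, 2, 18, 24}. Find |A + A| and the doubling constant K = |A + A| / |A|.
K = |A + A| / |A| = 27/7

Enumerate A + A = {a + b : a, b ∈ A}. With |A| = 7, there are |A|^2 = 49 ordered sum pairs; collecting distinct values, A + A = {-36, -28, -27, -24, -20, -19, -18, -16, -15, -12, -8, -7, -4, 0, 4, 6, 8, 9, 12, 14, 15, 18, 20, 26, 36, 42, 48}, so |A + A| = 27. Thus K = 27/7. For comparison, the minimum possible |A + A| over all 7-element sets is 2·7 − 1 = 13 (so min K = 13/7), attained only by arithmetic progressions.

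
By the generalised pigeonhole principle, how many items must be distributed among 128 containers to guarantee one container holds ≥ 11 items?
n = (11 − 1)·128 + 1 = 1281

By the generalised pigeonhole principle, to guarantee some box contains ≥ r objects we need more than (r − 1) · k objects total. Threshold: n = (r − 1) · k + 1. With r = 11 and k = 128: n = 10 · 128 + 1 = 1280 + 1 = 1281. For n = 1280 = 10 · 128, we can put exactly 10 objects in every box, avoiding 11 in any single one — so 1281 is tight.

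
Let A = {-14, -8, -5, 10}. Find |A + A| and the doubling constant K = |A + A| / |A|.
K = |A + A| / |A| = 10/4 = 5/2

Enumerate A + A = {a + b : a, b ∈ A}. With |A| = 4, there are |A|^2 = 16 ordered sum pairs; collecting distinct values, A + A = {-28, -22, -19, -16, -13, -10, -4, 2, 5, 20}, so |A + A| = 10. Thus K = 10/4 = 5/2. For comparison, the minimum possible |A + A| over all 4-element sets is 2·4 − 1 = 7 (so min K = 7/4), attained only by arithmetic progressions.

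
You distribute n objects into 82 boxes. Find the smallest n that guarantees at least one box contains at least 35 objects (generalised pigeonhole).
n = (35 − 1)·82 + 1 = 2789

By the generalised pigeonhole principle, to guarantee some box contains ≥ r objects we need more than (r − 1) · k objects total. Threshold: n = (r − 1) · k + 1. With r = 35 and k = 82: n = 34 · 82 + 1 = 2788 + 1 = 2789. For n = 2788 = 34 · 82, we can put exactly 34 objects in every box, avoiding 35 in any single one — so 2789 is tight.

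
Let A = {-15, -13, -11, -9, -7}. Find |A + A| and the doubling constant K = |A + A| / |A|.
K = |A + A| / |A| = 9/5

Enumerate A + A = {a + b : a, b ∈ A}. With |A| = 5, there are |A|^2 = 25 ordered sum pairs; collecting distinct values, A + A = {-30, -28, -26, -24, -22, -20, -18, -16, -14}, so |A + A| = 9. Thus K = 9/5. Here |A + A| = 2|A| − 1 = 9, the minimum possible — so K = 9/5 is minimal, which holds iff A is an arithmetic progression.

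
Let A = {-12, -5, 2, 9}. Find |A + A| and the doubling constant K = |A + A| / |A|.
K = |A + A| / |A| = 7/4

Enumerate A + A = {a + b : a, b ∈ A}. With |A| = 4, there are |A|^2 = 16 ordered sum pairs; collecting distinct values, A + A = {-24, -17, -10, -3, 4, 11, 18}, so |A + A| = 7. Thus K = 7/4. Here |A + A| = 2|A| − 1 = 7, the minimum possible — so K = 7/4 is minimal, which holds iff A is an arithmetic progression.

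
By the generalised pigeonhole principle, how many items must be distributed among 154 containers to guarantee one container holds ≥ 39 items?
n = (39 − 1)·154 + 1 = 5853

By the generalised pigeonhole principle, to guarantee some box contains ≥ r objects we need more than (r − 1) · k objects total. Threshold: n = (r − 1) · k + 1. With r = 39 and k = 154: n = 38 · 154 + 1 = 5852 + 1 = 5853. For n = 5852 = 38 · 154, we can put exactly 38 objects in every box, avoiding 39 in any single one — so 5853 is tight.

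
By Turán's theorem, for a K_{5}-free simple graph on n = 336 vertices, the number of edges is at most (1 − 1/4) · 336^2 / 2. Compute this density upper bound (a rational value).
Turán density bound = (3/4) · 336^2/2 = 42336

Turán's theorem: ex(n, K_{r+1}) is achieved by the complete r-partite Turán graph T(n, r) with parts as balanced as possible, and is at most (1 − 1/r) · n^2/2. For r = 4, n = 336: the density bound is (3/4) · 112896/2 = 42336. Since 4 ∣ 336, the Turán graph T(336, 4) has parts of equal size 84, and its edge count e(T(336, 4)) = 42336 attains the density bound exactly.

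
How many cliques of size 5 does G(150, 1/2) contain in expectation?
E[# K_5] = C(150, 5) · (1/2)^C(5, 2) = 591600030 / 2^10 = 295800015/512 ≈ 577734.404297

For each 5-subset S of vertices (there are C(150, 5) = 591600030 such S), let X_S = 1 if S induces a K_5 (all C(5, 2) = 10 edges present). Then P(X_S = 1) = (1/2)^10 = 1/1024. By linearity of expectation, E[# K_5] = C(150, 5) · (1/2)^10 = 591600030 / 1024 = 295800015/512 ≈ 577734.404297.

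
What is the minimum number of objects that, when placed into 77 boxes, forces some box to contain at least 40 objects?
n = (40 − 1)·77 + 1 = 3004

By the generalised pigeonhole principle, to guarantee some box contains ≥ r objects we need more than (r − 1) · k objects total. Threshold: n = (r − 1) · k + 1. With r = 40 and k = 77: n = 39 · 77 + 1 = 3003 + 1 = 3004. For n = 3003 = 39 · 77, we can put exactly 39 objects in every box, avoiding 40 in any single one — so 3004 is tight.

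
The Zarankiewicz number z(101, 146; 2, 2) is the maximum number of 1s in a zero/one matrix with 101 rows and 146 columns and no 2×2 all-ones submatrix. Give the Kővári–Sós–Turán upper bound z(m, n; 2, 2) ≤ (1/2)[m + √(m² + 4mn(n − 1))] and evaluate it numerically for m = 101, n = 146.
z(101, 146; 2, 2) ≤ (1/2)[101 + √(101² + 4·101·146·145)] = (1/2)[101 + √8562881] = 1513.62

Kővári–Sós–Turán: let r_1, ..., r_101 be the row sums and z = Σ r_i the total number of 1s. Each pair of columns can share at most one row with both entries 1 (else a 2×2 all-ones block appears), so Σ_i C(r_i, 2) ≤ C(146, 2) = 10585. By convexity Σ_i C(r_i, 2) ≥ 101·C(z/101, 2) = z(z − 101)/(2·101), giving z² − 101z − 101·146·145 ≤ 0 and hence z ≤ (1/2)[101 + √(10201 + 4·2138170)] = (1/2)[101 + √8562881] ≈ (1/2)(101 + 2926.2401) = 1513.62.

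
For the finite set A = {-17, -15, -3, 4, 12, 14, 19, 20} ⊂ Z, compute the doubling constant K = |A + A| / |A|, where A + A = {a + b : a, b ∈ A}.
K = |A + A| / |A| = 33/8

Enumerate A + A = {a + b : a, b ∈ A}. With |A| = 8, there are |A|^2 = 64 ordered sum pairs; collecting distinct values, A + A = {-34, -32, -30, -20, -18, -13, -11, -6, -5, -3, -1, 1, 2, 3, 4, 5, 8, 9, 11, 16, 17, 18, 23, 24, 26, 28, 31, 32, 33, 34, 38, 39, 40}, so |A + A| = 33. Thus K = 33/8. For comparison, the minimum possible |A + A| over all 8-element sets is 2·8 − 1 = 15 (so min K = 15/8), attained only by arithmetic progressions.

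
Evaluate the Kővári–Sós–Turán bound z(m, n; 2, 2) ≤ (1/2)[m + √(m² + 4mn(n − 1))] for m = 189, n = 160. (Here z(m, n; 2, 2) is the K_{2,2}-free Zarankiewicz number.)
z(189, 160; 2, 2) ≤ (1/2)[189 + √(189² + 4·189·160·159)] = (1/2)[189 + √19268361] = 2289.2871

Kővári–Sós–Turán: let r_1, ..., r_189 be the row sums and z = Σ r_i the total number of 1s. Each pair of columns can share at most one row with both entries 1 (else a 2×2 all-ones block appears), so Σ_i C(r_i, 2) ≤ C(160, 2) = 12720. By convexity Σ_i C(r_i, 2) ≥ 189·C(z/189, 2) = z(z − 189)/(2·189), giving z² − 189z − 189·160·159 ≤ 0 and hence z ≤ (1/2)[189 + √(35721 + 4·4808160)] = (1/2)[189 + √19268361] ≈ (1/2)(189 + 4389.5741) = 2289.2871.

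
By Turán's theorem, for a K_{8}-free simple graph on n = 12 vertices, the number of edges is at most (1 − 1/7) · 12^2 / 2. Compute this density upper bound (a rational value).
Turán density bound = (6/7) · 12^2/2 = 432/7 ≈ 61.7143

Turán's theorem: ex(n, K_{r+1}) is achieved by the complete r-partite Turán graph T(n, r) with parts as balanced as possible, and is at most (1 − 1/r) · n^2/2. For r = 7, n = 12: the density bound is (6/7) · 144/2 = 432/7 ≈ 61.7143. The integer-valued extremum is e(T(12, 7)) = 61, which is strictly less than the density bound 432/7 since 7 ∤ 12 (the parts of T(12, 7) cannot all be equal).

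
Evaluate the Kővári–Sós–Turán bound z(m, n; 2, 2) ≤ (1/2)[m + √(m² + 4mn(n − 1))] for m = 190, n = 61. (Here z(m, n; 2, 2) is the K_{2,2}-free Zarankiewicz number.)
z(190, 61; 2, 2) ≤ (1/2)[190 + √(190² + 4·190·61·60)] = (1/2)[190 + √2817700] = 934.3003

Kővári–Sós–Turán: let r_1, ..., r_190 be the row sums and z = Σ r_i the total number of 1s. Each pair of columns can share at most one row with both entries 1 (else a 2×2 all-ones block appears), so Σ_i C(r_i, 2) ≤ C(61, 2) = 1830. By convexity Σ_i C(r_i, 2) ≥ 190·C(z/190, 2) = z(z − 190)/(2·190), giving z² − 190z − 190·61·60 ≤ 0 and hence z ≤ (1/2)[190 + √(36100 + 4·695400)] = (1/2)[190 + √2817700] ≈ (1/2)(190 + 1678.6006) = 934.3003.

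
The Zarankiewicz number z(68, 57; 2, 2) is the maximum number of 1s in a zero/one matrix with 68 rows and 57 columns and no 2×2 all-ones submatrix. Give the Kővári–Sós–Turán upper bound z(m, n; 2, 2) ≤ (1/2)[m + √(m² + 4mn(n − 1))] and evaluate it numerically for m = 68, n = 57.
z(68, 57; 2, 2) ≤ (1/2)[68 + √(68² + 4·68·57·56)] = (1/2)[68 + √872848] = 501.1317

Kővári–Sós–Turán: let r_1, ..., r_68 be the row sums and z = Σ r_i the total number of 1s. Each pair of columns can share at most one row with both entries 1 (else a 2×2 all-ones block appears), so Σ_i C(r_i, 2) ≤ C(57, 2) = 1596. By convexity Σ_i C(r_i, 2) ≥ 68·C(z/68, 2) = z(z − 68)/(2·68), giving z² − 68z − 68·57·56 ≤ 0 and hence z ≤ (1/2)[68 + √(4624 + 4·217056)] = (1/2)[68 + √872848] ≈ (1/2)(68 + 934.2633) = 501.1317.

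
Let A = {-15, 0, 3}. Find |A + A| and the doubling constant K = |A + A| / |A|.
K = |A + A| / |A| = 6/3 = 2

Enumerate A + A = {a + b : a, b ∈ A}. With |A| = 3, there are |A|^2 = 9 ordered sum pairs; collecting distinct values, A + A = {-30, -15, -12, 0, 3, 6}, so |A + A| = 6. Thus K = 6/3 = 2. For comparison, the minimum possible |A + A| over all 3-element sets is 2·3 − 1 = 5 (so min K = 5/3), attained only by arithmetic progressions.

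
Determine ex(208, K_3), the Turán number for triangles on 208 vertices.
ex(208, K_3) = ⌊208^2/4⌋ = 10816

Mantel (1907): a triangle-free graph on n vertices has at most ⌊n^2/4⌋ edges, with equality for the complete bipartite graph K_{⌊n/2⌋, ⌈n/2⌉}. For n = 208: ⌊208^2/4⌋ = ⌊43264/4⌋ = 10816. The extremal graph is K_{104, 104}, which has 104·104 = 10816 edges.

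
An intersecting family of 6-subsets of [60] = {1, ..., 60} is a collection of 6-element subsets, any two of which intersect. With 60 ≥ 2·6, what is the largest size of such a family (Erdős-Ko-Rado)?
max |F| = C(59, 5) = 5006386

The Erdős-Ko-Rado theorem states: for n ≥ 2k, an intersecting family of k-subsets of an n-element set has size at most C(n − 1, k − 1), with equality for 'star' families {A ⊆ [n] : |A| = k, i ∈ A} (fix an element i). For n = 60, k = 6: C(59, 5) = 5006386.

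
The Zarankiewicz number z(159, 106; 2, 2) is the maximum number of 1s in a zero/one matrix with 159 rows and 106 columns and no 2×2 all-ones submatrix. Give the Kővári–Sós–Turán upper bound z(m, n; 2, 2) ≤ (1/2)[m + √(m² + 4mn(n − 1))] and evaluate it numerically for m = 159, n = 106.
z(159, 106; 2, 2) ≤ (1/2)[159 + √(159² + 4·159·106·105)] = (1/2)[159 + √7103961] = 1412.1628

Kővári–Sós–Turán: let r_1, ..., r_159 be the row sums and z = Σ r_i the total number of 1s. Each pair of columns can share at most one row with both entries 1 (else a 2×2 all-ones block appears), so Σ_i C(r_i, 2) ≤ C(106, 2) = 5565. By convexity Σ_i C(r_i, 2) ≥ 159·C(z/159, 2) = z(z − 159)/(2·159), giving z² − 159z − 159·106·105 ≤ 0 and hence z ≤ (1/2)[159 + √(25281 + 4·1769670)] = (1/2)[159 + √7103961] ≈ (1/2)(159 + 2665.3257) = 1412.1628.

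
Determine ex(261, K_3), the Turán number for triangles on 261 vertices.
ex(261, K_3) = ⌊261^2/4⌋ = 17030

Mantel (1907): a triangle-free graph on n vertices has at most ⌊n^2/4⌋ edges, with equality for the complete bipartite graph K_{⌊n/2⌋, ⌈n/2⌉}. For n = 261: ⌊261^2/4⌋ = ⌊68121/4⌋ = 17030. The extremal graph is K_{130, 131}, which has 130·131 = 17030 edges.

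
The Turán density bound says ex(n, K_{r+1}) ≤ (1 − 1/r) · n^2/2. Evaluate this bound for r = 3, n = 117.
Turán density bound = (2/3) · 117^2/2 = 4563

Turán's theorem: ex(n, K_{r+1}) is achieved by the complete r-partite Turán graph T(n, r) with parts as balanced as possible, and is at most (1 − 1/r) · n^2/2. For r = 3, n = 117: the density bound is (2/3) · 13689/2 = 4563. Since 3 ∣ 117, the Turán graph T(117, 3) has parts of equal size 39, and its edge count e(T(117, 3)) = 4563 attains the density bound exactly.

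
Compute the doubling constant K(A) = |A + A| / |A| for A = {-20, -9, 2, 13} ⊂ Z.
K = |A + A| / |A| = 7/4

Enumerate A + A = {a + b : a, b ∈ A}. With |A| = 4, there are |A|^2 = 16 ordered sum pairs; collecting distinct values, A + A = {-40, -29, -18, -7, 4, 15, 26}, so |A + A| = 7. Thus K = 7/4. Here |A + A| = 2|A| − 1 = 7, the minimum possible — so K = 7/4 is minimal, which holds iff A is an arithmetic progression.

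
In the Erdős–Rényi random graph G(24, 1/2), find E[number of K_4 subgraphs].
E[# K_4] = C(24, 4) · (1/2)^C(4, 2) = 10626 / 2^6 = 5313/32 = 166.03125

For each 4-subset S of vertices (there are C(24, 4) = 10626 such S), let X_S = 1 if S induces a K_4 (all C(4, 2) = 6 edges present). Then P(X_S = 1) = (1/2)^6 = 1/64. By linearity of expectation, E[# K_4] = C(24, 4) · (1/2)^6 = 10626 / 64 = 5313/32 = 166.03125.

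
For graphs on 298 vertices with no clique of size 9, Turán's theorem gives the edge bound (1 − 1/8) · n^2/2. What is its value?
Turán density bound = (7/8) · 298^2/2 = 155407/4 ≈ 38851.75

Turán's theorem: ex(n, K_{r+1}) is achieved by the complete r-partite Turán graph T(n, r) with parts as balanced as possible, and is at most (1 − 1/r) · n^2/2. For r = 8, n = 298: the density bound is (7/8) · 88804/2 = 155407/4 ≈ 38851.75. The integer-valued extremum is e(T(298, 8)) = 38851, which is strictly less than the density bound 155407/4 since 8 ∤ 298 (the parts of T(298, 8) cannot all be equal).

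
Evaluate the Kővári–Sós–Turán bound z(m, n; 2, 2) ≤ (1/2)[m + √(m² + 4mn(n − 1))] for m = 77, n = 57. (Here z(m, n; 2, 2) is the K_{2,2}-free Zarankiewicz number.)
z(77, 57; 2, 2) ≤ (1/2)[77 + √(77² + 4·77·57·56)] = (1/2)[77 + √989065] = 535.7587

Kővári–Sós–Turán: let r_1, ..., r_77 be the row sums and z = Σ r_i the total number of 1s. Each pair of columns can share at most one row with both entries 1 (else a 2×2 all-ones block appears), so Σ_i C(r_i, 2) ≤ C(57, 2) = 1596. By convexity Σ_i C(r_i, 2) ≥ 77·C(z/77, 2) = z(z − 77)/(2·77), giving z² − 77z − 77·57·56 ≤ 0 and hence z ≤ (1/2)[77 + √(5929 + 4·245784)] = (1/2)[77 + √989065] ≈ (1/2)(77 + 994.5175) = 535.7587.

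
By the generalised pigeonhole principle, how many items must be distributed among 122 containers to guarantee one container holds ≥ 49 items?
n = (49 − 1)·122 + 1 = 5857

By the generalised pigeonhole principle, to guarantee some box contains ≥ r objects we need more than (r − 1) · k objects total. Threshold: n = (r − 1) · k + 1. With r = 49 and k = 122: n = 48 · 122 + 1 = 5856 + 1 = 5857. For n = 5856 = 48 · 122, we can put exactly 48 objects in every box, avoiding 49 in any single one — so 5857 is tight.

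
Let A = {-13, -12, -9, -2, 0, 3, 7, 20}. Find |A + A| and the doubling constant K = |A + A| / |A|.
K = |A + A| / |A| = 32/8 = 4

Enumerate A + A = {a + b : a, b ∈ A}. With |A| = 8, there are |A|^2 = 64 ordered sum pairs; collecting distinct values, A + A = {-26, -25, -24, -22, -21, -18, -15, -14, -13, -12, -11, -10, -9, -6, -5, -4, -2, 0, 1, 3, 5, 6, 7, 8, 10, 11, 14, 18, 20, 23, 27, 40}, so |A + A| = 32. Thus K = 32/8 = 4. For comparison, the minimum possible |A + A| over all 8-element sets is 2·8 − 1 = 15 (so min K = 15/8), attained only by arithmetic progressions.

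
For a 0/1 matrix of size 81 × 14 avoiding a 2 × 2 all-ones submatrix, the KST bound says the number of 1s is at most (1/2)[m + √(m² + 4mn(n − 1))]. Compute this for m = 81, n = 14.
z(81, 14; 2, 2) ≤ (1/2)[81 + √(81² + 4·81·14·13)] = (1/2)[81 + √65529] = 168.4932

Kővári–Sós–Turán: let r_1, ..., r_81 be the row sums and z = Σ r_i the total number of 1s. Each pair of columns can share at most one row with both entries 1 (else a 2×2 all-ones block appears), so Σ_i C(r_i, 2) ≤ C(14, 2) = 91. By convexity Σ_i C(r_i, 2) ≥ 81·C(z/81, 2) = z(z − 81)/(2·81), giving z² − 81z − 81·14·13 ≤ 0 and hence z ≤ (1/2)[81 + √(6561 + 4·14742)] = (1/2)[81 + √65529] ≈ (1/2)(81 + 255.9863) = 168.4932.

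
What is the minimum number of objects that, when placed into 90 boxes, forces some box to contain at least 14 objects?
n = (14 − 1)·90 + 1 = 1171

By the generalised pigeonhole principle, to guarantee some box contains ≥ r objects we need more than (r − 1) · k objects total. Threshold: n = (r − 1) · k + 1. With r = 14 and k = 90: n = 13 · 90 + 1 = 1170 + 1 = 1171. For n = 1170 = 13 · 90, we can put exactly 13 objects in every box, avoiding 14 in any single one — so 1171 is tight.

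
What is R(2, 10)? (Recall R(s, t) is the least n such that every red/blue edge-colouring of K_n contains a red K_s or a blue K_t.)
R(2, 10) = 10

R(2, k) = k for all k ≥ 2: in a 2-colouring of K_k, either some edge is red (a red K_2) or all edges are blue (a blue K_k). And K_{9} coloured all-blue has no blue K_10, so R(2, 10) > 9. Hence R(2, 10) = 10.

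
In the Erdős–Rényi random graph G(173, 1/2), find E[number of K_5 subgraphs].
E[# K_5] = C(173, 5) · (1/2)^C(5, 2) = 1218218079 / 2^10 ≈ 1189666.092773

For each 5-subset S of vertices (there are C(173, 5) = 1218218079 such S), let X_S = 1 if S induces a K_5 (all C(5, 2) = 10 edges present). Then P(X_S = 1) = (1/2)^10 = 1/1024. By linearity of expectation, E[# K_5] = C(173, 5) · (1/2)^10 = 1218218079 / 1024 ≈ 1189666.092773.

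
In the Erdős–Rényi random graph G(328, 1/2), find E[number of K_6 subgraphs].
E[# K_6] = C(328, 6) · (1/2)^C(6, 2) = 1651724434620 / 2^15 = 412931108655/8192 ≈ 50406629.474487

For each 6-subset S of vertices (there are C(328, 6) = 1651724434620 such S), let X_S = 1 if S induces a K_6 (all C(6, 2) = 15 edges present). Then P(X_S = 1) = (1/2)^15 = 1/32768. By linearity of expectation, E[# K_6] = C(328, 6) · (1/2)^15 = 1651724434620 / 32768 = 412931108655/8192 ≈ 50406629.474487.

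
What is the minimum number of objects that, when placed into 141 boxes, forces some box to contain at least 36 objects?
n = (36 − 1)·141 + 1 = 4936

By the generalised pigeonhole principle, to guarantee some box contains ≥ r objects we need more than (r − 1) · k objects total. Threshold: n = (r − 1) · k + 1. With r = 36 and k = 141: n = 35 · 141 + 1 = 4935 + 1 = 4936. For n = 4935 = 35 · 141, we can put exactly 35 objects in every box, avoiding 36 in any single one — so 4936 is tight.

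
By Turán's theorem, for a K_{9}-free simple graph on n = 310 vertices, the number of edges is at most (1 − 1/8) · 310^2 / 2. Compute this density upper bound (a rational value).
Turán density bound = (7/8) · 310^2/2 = 168175/4 ≈ 42043.75

Turán's theorem: ex(n, K_{r+1}) is achieved by the complete r-partite Turán graph T(n, r) with parts as balanced as possible, and is at most (1 − 1/r) · n^2/2. For r = 8, n = 310: the density bound is (7/8) · 96100/2 = 168175/4 ≈ 42043.75. The integer-valued extremum is e(T(310, 8)) = 42043, which is strictly less than the density bound 168175/4 since 8 ∤ 310 (the parts of T(310, 8) cannot all be equal).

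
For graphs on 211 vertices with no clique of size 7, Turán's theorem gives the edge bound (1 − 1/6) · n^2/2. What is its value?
Turán density bound = (5/6) · 211^2/2 = 222605/12 ≈ 18550.4167

Turán's theorem: ex(n, K_{r+1}) is achieved by the complete r-partite Turán graph T(n, r) with parts as balanced as possible, and is at most (1 − 1/r) · n^2/2. For r = 6, n = 211: the density bound is (5/6) · 44521/2 = 222605/12 ≈ 18550.4167. The integer-valued extremum is e(T(211, 6)) = 18550, which is strictly less than the density bound 222605/12 since 6 ∤ 211 (the parts of T(211, 6) cannot all be equal).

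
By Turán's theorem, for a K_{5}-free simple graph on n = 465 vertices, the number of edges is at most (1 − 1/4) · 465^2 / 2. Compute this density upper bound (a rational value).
Turán density bound = (3/4) · 465^2/2 = 648675/8 ≈ 81084.375

Turán's theorem: ex(n, K_{r+1}) is achieved by the complete r-partite Turán graph T(n, r) with parts as balanced as possible, and is at most (1 − 1/r) · n^2/2. For r = 4, n = 465: the density bound is (3/4) · 216225/2 = 648675/8 ≈ 81084.375. The integer-valued extremum is e(T(465, 4)) = 81084, which is strictly less than the density bound 648675/8 since 4 ∤ 465 (the parts of T(465, 4) cannot all be equal).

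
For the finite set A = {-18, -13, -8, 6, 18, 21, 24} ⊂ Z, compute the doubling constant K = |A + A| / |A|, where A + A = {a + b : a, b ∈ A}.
K = |A + A| / |A| = 26/7

Enumerate A + A = {a + b : a, b ∈ A}. With |A| = 7, there are |A|^2 = 49 ordered sum pairs; collecting distinct values, A + A = {-36, -31, -26, -21, -16, -12, -7, -2, 0, 3, 5, 6, 8, 10, 11, 12, 13, 16, 24, 27, 30, 36, 39, 42, 45, 48}, so |A + A| = 26. Thus K = 26/7. For comparison, the minimum possible |A + A| over all 7-element sets is 2·7 − 1 = 13 (so min K = 13/7), attained only by arithmetic progressions.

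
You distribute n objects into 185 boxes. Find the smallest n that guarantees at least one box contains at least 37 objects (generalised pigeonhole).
n = (37 − 1)·185 + 1 = 6661

By the generalised pigeonhole principle, to guarantee some box contains ≥ r objects we need more than (r − 1) · k objects total. Threshold: n = (r − 1) · k + 1. With r = 37 and k = 185: n = 36 · 185 + 1 = 6660 + 1 = 6661. For n = 6660 = 36 · 185, we can put exactly 36 objects in every box, avoiding 37 in any single one — so 6661 is tight.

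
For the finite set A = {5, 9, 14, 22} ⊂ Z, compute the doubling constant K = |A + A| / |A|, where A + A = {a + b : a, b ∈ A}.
K = |A + A| / |A| = 10/4 = 5/2

Enumerate A + A = {a + b : a, b ∈ A}. With |A| = 4, there are |A|^2 = 16 ordered sum pairs; collecting distinct values, A + A = {10, 14, 18, 19, 23, 27, 28, 31, 36, 44}, so |A + A| = 10. Thus K = 10/4 = 5/2. For comparison, the minimum possible |A + A| over all 4-element sets is 2·4 − 1 = 7 (so min K = 7/4), attained only by arithmetic progressions.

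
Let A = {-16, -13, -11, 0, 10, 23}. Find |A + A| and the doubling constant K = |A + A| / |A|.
K = |A + A| / |A| = 20/6 = 10/3

Enumerate A + A = {a + b : a, b ∈ A}. With |A| = 6, there are |A|^2 = 36 ordered sum pairs; collecting distinct values, A + A = {-32, -29, -27, -26, -24, -22, -16, -13, -11, -6, -3, -1, 0, 7, 10, 12, 20, 23, 33, 46}, so |A + A| = 20. Thus K = 20/6 = 10/3. For comparison, the minimum possible |A + A| over all 6-element sets is 2·6 − 1 = 11 (so min K = 11/6), attained only by arithmetic progressions.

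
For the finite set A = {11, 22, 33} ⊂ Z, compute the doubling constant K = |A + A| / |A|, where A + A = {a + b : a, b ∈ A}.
K = |A + A| / |A| = 5/3

Enumerate A + A = {a + b : a, b ∈ A}. With |A| = 3, there are |A|^2 = 9 ordered sum pairs; collecting distinct values, A + A = {22, 33, 44, 55, 66}, so |A + A| = 5. Thus K = 5/3. Here |A + A| = 2|A| − 1 = 5, the minimum possible — so K = 5/3 is minimal, which holds iff A is an arithmetic progression.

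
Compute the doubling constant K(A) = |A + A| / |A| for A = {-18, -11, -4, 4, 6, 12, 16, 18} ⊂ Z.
K = |A + A| / |A| = 30/8 = 15/4

Enumerate A + A = {a + b : a, b ∈ A}. With |A| = 8, there are |A|^2 = 64 ordered sum pairs; collecting distinct values, A + A = {-36, -29, -22, -15, -14, -12, -8, -7, -6, -5, -2, 0, 1, 2, 5, 7, 8, 10, 12, 14, 16, 18, 20, 22, 24, 28, 30, 32, 34, 36}, so |A + A| = 30. Thus K = 30/8 = 15/4. For comparison, the minimum possible |A + A| over all 8-element sets is 2·8 − 1 = 15 (so min K = 15/8), attained only by arithmetic progressions.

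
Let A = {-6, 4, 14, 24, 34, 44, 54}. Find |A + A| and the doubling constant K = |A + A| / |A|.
K = |A + A| / |A| = 13/7

Enumerate A + A = {a + b : a, b ∈ A}. With |A| = 7, there are |A|^2 = 49 ordered sum pairs; collecting distinct values, A + A = {-12, -2, 8, 18, 28, 38, 48, 58, 68, 78, 88, 98, 108}, so |A + A| = 13. Thus K = 13/7. Here |A + A| = 2|A| − 1 = 13, the minimum possible — so K = 13/7 is minimal, which holds iff A is an arithmetic progression.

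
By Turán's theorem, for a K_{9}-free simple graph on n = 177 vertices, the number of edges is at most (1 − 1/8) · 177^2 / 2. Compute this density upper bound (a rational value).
Turán density bound = (7/8) · 177^2/2 = 219303/16 ≈ 13706.4375

Turán's theorem: ex(n, K_{r+1}) is achieved by the complete r-partite Turán graph T(n, r) with parts as balanced as possible, and is at most (1 − 1/r) · n^2/2. For r = 8, n = 177: the density bound is (7/8) · 31329/2 = 219303/16 ≈ 13706.4375. The integer-valued extremum is e(T(177, 8)) = 13706, which is strictly less than the density bound 219303/16 since 8 ∤ 177 (the parts of T(177, 8) cannot all be equal).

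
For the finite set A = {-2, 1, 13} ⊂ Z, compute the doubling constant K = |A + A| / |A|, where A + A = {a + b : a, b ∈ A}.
K = |A + A| / |A| = 6/3 = 2

Enumerate A + A = {a + b : a, b ∈ A}. With |A| = 3, there are |A|^2 = 9 ordered sum pairs; collecting distinct values, A + A = {-4, -1, 2, 11, 14, 26}, so |A + A| = 6. Thus K = 6/3 = 2. For comparison, the minimum possible |A + A| over all 3-element sets is 2·3 − 1 = 5 (so min K = 5/3), attained only by arithmetic progressions.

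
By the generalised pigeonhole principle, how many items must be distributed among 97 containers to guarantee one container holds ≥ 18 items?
n = (18 − 1)·97 + 1 = 1650

By the generalised pigeonhole principle, to guarantee some box contains ≥ r objects we need more than (r − 1) · k objects total. Threshold: n = (r − 1) · k + 1. With r = 18 and k = 97: n = 17 · 97 + 1 = 1649 + 1 = 1650. For n = 1649 = 17 · 97, we can put exactly 17 objects in every box, avoiding 18 in any single one — so 1650 is tight.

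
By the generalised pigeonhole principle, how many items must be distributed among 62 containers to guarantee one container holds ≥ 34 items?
n = (34 − 1)·62 + 1 = 2047

By the generalised pigeonhole principle, to guarantee some box contains ≥ r objects we need more than (r − 1) · k objects total. Threshold: n = (r − 1) · k + 1. With r = 34 and k = 62: n = 33 · 62 + 1 = 2046 + 1 = 2047. For n = 2046 = 33 · 62, we can put exactly 33 objects in every box, avoiding 34 in any single one — so 2047 is tight.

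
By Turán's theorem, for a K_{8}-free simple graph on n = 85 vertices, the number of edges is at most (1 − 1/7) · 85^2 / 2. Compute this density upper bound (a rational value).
Turán density bound = (6/7) · 85^2/2 = 21675/7 ≈ 3096.4286

Turán's theorem: ex(n, K_{r+1}) is achieved by the complete r-partite Turán graph T(n, r) with parts as balanced as possible, and is at most (1 − 1/r) · n^2/2. For r = 7, n = 85: the density bound is (6/7) · 7225/2 = 21675/7 ≈ 3096.4286. The integer-valued extremum is e(T(85, 7)) = 3096, which is strictly less than the density bound 21675/7 since 7 ∤ 85 (the parts of T(85, 7) cannot all be equal).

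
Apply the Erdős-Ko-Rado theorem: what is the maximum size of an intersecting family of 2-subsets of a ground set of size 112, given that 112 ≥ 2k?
max |F| = C(111, 1) = 111

Erdős-Ko-Rado (1961): when n ≥ 2k, max |F| = C(n−1, k−1). The bound is attained by the star {A : i ∈ A} for any fixed i ∈ [n]. Here C(112−1, 2−1) = C(111, 1) = 111.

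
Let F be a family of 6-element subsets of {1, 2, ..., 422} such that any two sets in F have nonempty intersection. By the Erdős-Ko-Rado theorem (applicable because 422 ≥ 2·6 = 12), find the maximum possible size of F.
max |F| = C(421, 5) = 107615914329

The Erdős-Ko-Rado theorem states: for n ≥ 2k, an intersecting family of k-subsets of an n-element set has size at most C(n − 1, k − 1), with equality for 'star' families {A ⊆ [n] : |A| = k, i ∈ A} (fix an element i). For n = 422, k = 6: C(421, 5) = 107615914329.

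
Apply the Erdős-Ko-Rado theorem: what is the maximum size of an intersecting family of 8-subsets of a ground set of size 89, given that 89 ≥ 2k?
max |F| = C(88, 7) = 6348337336

Erdős-Ko-Rado (1961): when n ≥ 2k, max |F| = C(n−1, k−1). The bound is attained by the star {A : i ∈ A} for any fixed i ∈ [n]. Here C(89−1, 8−1) = C(88, 7) = 6348337336.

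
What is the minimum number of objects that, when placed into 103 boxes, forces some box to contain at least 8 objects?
n = (8 − 1)·103 + 1 = 722

By the generalised pigeonhole principle, to guarantee some box contains ≥ r objects we need more than (r − 1) · k objects total. Threshold: n = (r − 1) · k + 1. With r = 8 and k = 103: n = 7 · 103 + 1 = 721 + 1 = 722. For n = 721 = 7 · 103, we can put exactly 7 objects in every box, avoiding 8 in any single one — so 722 is tight.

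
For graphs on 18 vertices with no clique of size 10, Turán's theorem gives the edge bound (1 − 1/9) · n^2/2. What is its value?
Turán density bound = (8/9) · 18^2/2 = 144

Turán's theorem: ex(n, K_{r+1}) is achieved by the complete r-partite Turán graph T(n, r) with parts as balanced as possible, and is at most (1 − 1/r) · n^2/2. For r = 9, n = 18: the density bound is (8/9) · 324/2 = 144. Since 9 ∣ 18, the Turán graph T(18, 9) has parts of equal size 2, and its edge count e(T(18, 9)) = 144 attains the density bound exactly.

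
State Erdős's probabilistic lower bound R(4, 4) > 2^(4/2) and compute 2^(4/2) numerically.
2^(4/2) = 4; so R(4, 4) > 4

Colour each edge of K_n uniformly at random with red/blue. The expected number of monochromatic K_4 is C(n, 4) · 2 · 2^(−C(4,2)). If C(n, 4) · 2^(1 − C(4,2)) < 1, then with positive probability no monochromatic K_4 exists, so R(4, 4) > n. The standard estimate C(n, 4) ≤ n^4/4! shows this inequality holds whenever n ≤ 2^(4/2) (since 4! · 2^(C(4,2) − 1) > 2^(4^2/2) ≥ n^4). Hence R(4, 4) > 2^(4/2) = 4.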